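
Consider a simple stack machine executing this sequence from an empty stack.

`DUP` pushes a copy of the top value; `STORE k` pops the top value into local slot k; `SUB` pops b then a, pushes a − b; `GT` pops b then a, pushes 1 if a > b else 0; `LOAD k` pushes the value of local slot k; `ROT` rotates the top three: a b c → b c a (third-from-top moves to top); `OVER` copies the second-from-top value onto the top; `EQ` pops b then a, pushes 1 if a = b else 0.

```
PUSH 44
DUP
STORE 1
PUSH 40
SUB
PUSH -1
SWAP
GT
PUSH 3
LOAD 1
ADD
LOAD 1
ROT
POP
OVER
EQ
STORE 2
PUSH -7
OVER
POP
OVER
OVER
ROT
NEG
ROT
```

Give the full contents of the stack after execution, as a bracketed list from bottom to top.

[47, -7, 7, 47]

PUSH 44  44
DUP      44 44
STORE 1  44
PUSH 40  44 40
SUB      4
PUSH -1  4 -1
SWAP     -1 4
GT       0
PUSH 3   0 3
LOAD 1   0 3 44
ADD      0 47
LOAD 1   0 47 44
ROT      47 44 0
POP      47 44
OVER     47 44 47
EQ       47 0
STORE 2  47
PUSH -7  47 -7
OVER     47 -7 47
POP      47 -7
OVER     47 -7 47
OVER     47 -7 47 -7
ROT      47 47 -7 -7
NEG      47 47 -7 7
ROT      47 -7 7 47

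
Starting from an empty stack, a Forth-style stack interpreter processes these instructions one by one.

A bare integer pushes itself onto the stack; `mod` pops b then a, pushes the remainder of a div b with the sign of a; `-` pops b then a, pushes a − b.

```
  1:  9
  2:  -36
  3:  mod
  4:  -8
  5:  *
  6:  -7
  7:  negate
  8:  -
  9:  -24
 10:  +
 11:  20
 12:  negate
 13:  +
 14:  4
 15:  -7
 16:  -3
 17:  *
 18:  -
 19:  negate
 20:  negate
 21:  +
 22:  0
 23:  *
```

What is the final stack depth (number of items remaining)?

1

9      → 9
-36    → 9 -36
mod    → 9
-8     → 9 -8
*      → -72
-7     → -72 -7
negate → -72 7
-      → -79
-24    → -79 -24
+      → -103
20     → -103 20
negate → -103 -20
+      → -123
4      → -123 4
-7     → -123 4 -7
-3     → -123 4 -7 -3
*      → -123 4 21
-      → -123 -17
negate → -123 17
negate → -123 -17
+      → -140
0      → -140 0
*      → 0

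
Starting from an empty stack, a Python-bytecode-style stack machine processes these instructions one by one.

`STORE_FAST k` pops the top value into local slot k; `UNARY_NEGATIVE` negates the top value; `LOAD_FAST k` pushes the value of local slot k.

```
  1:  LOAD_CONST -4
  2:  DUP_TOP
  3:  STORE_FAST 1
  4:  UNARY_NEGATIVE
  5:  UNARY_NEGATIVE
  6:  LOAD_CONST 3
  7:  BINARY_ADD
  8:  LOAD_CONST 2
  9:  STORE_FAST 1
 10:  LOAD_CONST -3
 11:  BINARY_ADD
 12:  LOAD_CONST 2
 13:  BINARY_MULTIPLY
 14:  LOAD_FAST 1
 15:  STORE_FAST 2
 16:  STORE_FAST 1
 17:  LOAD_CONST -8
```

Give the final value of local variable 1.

LOAD_CONST -4   -> [-4]
DUP_TOP         -> [-4, -4]
STORE_FAST 1    -> [-4]
UNARY_NEGATIVE  -> [4]
UNARY_NEGATIVE  -> [-4]
LOAD_CONST 3    -> [-4, 3]
BINARY_ADD      -> [-1]
LOAD_CONST 2    -> [-1, 2]
STORE_FAST 1    -> [-1]
LOAD_CONST -3   -> [-1, -3]
BINARY_ADD      -> [-4]
LOAD_CONST 2    -> [-4, 2]
BINARY_MULTIPLY -> [-8]
LOAD_FAST 1     -> [-8, 2]
STORE_FAST 2    -> [-8]
STORE_FAST 1    -> []
LOAD_CONST -8   -> [-8]

-8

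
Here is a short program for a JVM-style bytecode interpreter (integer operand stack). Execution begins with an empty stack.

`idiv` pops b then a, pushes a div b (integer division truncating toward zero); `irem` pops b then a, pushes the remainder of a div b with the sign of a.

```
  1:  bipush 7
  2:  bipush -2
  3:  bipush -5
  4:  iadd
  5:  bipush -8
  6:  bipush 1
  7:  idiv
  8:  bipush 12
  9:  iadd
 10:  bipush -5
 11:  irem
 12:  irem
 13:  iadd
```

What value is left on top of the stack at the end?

4

bipush 7  -> [7]
bipush -2 -> [7, -2]
bipush -5 -> [7, -2, -5]
iadd      -> [7, -7]
bipush -8 -> [7, -7, -8]
bipush 1  -> [7, -7, -8, 1]
idiv      -> [7, -7, -8]
bipush 12 -> [7, -7, -8, 12]
iadd      -> [7, -7, 4]
bipush -5 -> [7, -7, 4, -5]
irem      -> [7, -7, 4]
irem      -> [7, -3]
iadd      -> [4]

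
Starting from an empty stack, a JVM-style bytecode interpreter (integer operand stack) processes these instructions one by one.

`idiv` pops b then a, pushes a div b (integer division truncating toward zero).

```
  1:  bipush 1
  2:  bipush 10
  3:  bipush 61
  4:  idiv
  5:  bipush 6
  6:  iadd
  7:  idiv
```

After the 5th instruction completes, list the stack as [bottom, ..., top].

bipush 1  → [1]
bipush 10 → [1, 10]
bipush 61 → [1, 10, 61]
idiv      → [1, 0]
bipush 6  → [1, 0, 6]

[1, 0, 6]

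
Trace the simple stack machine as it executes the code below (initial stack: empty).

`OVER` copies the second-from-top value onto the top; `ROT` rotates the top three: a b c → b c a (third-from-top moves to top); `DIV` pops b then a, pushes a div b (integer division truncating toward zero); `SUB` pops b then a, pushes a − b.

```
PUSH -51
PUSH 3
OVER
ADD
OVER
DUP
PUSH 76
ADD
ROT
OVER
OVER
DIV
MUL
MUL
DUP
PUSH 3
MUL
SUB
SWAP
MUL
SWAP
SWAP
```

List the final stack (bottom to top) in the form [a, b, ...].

[-51, 0]

PUSH -51 -> [-51]
PUSH 3   -> [-51, 3]
OVER     -> [-51, 3, -51]
ADD      -> [-51, -48]
OVER     -> [-51, -48, -51]
DUP      -> [-51, -48, -51, -51]
PUSH 76  -> [-51, -48, -51, -51, 76]
ADD      -> [-51, -48, -51, 25]
ROT      -> [-51, -51, 25, -48]
OVER     -> [-51, -51, 25, -48, 25]
OVER     -> [-51, -51, 25, -48, 25, -48]
DIV      -> [-51, -51, 25, -48, 0]
MUL      -> [-51, -51, 25, 0]
MUL      -> [-51, -51, 0]
DUP      -> [-51, -51, 0, 0]
PUSH 3   -> [-51, -51, 0, 0, 3]
MUL      -> [-51, -51, 0, 0]
SUB      -> [-51, -51, 0]
SWAP     -> [-51, 0, -51]
MUL      -> [-51, 0]
SWAP     -> [0, -51]
SWAP     -> [-51, 0]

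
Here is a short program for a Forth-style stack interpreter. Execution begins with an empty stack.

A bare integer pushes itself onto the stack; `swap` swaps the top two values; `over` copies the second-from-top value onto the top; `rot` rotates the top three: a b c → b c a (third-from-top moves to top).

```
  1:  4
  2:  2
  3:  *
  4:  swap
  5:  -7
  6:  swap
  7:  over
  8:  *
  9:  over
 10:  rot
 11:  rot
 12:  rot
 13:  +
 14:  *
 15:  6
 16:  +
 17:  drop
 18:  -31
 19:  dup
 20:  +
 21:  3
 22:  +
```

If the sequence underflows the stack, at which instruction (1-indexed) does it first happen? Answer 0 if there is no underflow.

4 → [4]
2 → [4, 2]
* → [8]
swap  — needs 2 operands, stack has 1 → underflow

4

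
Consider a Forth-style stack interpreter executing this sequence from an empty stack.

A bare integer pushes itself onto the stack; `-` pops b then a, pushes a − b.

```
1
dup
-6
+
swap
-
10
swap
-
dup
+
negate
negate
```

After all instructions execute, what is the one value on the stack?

1      : [1]
dup    : [1, 1]
-6     : [1, 1, -6]
+      : [1, -5]
swap   : [-5, 1]
-      : [-6]
10     : [-6, 10]
swap   : [10, -6]
-      : [16]
dup    : [16, 16]
+      : [32]
negate : [-32]
negate : [32]

32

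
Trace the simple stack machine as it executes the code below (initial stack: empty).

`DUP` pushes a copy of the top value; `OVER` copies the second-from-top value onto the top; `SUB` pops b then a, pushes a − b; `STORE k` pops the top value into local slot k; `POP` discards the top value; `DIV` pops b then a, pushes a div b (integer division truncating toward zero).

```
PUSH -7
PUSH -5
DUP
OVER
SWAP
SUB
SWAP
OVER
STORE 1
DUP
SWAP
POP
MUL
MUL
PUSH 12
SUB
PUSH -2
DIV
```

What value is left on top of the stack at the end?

6

PUSH -7 → [-7]
PUSH -5 → [-7, -5]
DUP     → [-7, -5, -5]
OVER    → [-7, -5, -5, -5]
SWAP    → [-7, -5, -5, -5]
SUB     → [-7, -5, 0]
SWAP    → [-7, 0, -5]
OVER    → [-7, 0, -5, 0]
STORE 1 → [-7, 0, -5]
DUP     → [-7, 0, -5, -5]
SWAP    → [-7, 0, -5, -5]
POP     → [-7, 0, -5]
MUL     → [-7, 0]
MUL     → [0]
PUSH 12 → [0, 12]
SUB     → [-12]
PUSH -2 → [-12, -2]
DIV     → [6]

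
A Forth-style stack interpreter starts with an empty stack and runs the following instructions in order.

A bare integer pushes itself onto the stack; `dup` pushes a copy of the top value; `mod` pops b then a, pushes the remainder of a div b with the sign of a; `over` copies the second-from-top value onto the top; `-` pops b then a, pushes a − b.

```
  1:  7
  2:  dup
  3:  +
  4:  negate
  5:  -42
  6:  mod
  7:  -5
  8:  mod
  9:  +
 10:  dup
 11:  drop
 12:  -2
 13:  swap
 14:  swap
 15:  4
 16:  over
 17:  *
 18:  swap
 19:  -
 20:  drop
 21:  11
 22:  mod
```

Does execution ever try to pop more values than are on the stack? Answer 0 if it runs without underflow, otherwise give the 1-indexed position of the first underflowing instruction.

7      : [7]
dup    : [7, 7]
+      : [14]
negate : [-14]
-42    : [-14, -42]
mod    : [-14]
-5     : [-14, -5]
mod    : [-4]
+  — needs 2 operands, stack has 1 → underflow

9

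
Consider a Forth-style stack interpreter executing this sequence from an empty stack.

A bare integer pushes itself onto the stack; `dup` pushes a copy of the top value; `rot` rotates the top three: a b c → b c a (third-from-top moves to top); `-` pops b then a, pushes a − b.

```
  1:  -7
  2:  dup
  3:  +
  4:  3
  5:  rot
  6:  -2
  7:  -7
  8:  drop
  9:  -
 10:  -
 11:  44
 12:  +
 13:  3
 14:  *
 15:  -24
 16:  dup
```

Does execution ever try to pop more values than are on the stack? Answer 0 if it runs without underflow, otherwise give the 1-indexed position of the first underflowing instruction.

-7   [-7]
dup  [-7, -7]
+    [-14]
3    [-14, 3]
rot  — needs 3 operands, stack has 2 → underflow

5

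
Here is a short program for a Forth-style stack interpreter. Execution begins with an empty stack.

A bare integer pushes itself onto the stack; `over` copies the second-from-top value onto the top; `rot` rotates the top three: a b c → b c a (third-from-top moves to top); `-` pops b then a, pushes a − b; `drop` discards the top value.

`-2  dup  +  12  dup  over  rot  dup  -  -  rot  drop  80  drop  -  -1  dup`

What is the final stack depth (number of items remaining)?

-2   -> -2
dup  -> -2 -2
+    -> -4
12   -> -4 12
dup  -> -4 12 12
over -> -4 12 12 12
rot  -> -4 12 12 12
dup  -> -4 12 12 12 12
-    -> -4 12 12 0
-    -> -4 12 12
rot  -> 12 12 -4
drop -> 12 12
80   -> 12 12 80
drop -> 12 12
-    -> 0
-1   -> 0 -1
dup  -> 0 -1 -1

3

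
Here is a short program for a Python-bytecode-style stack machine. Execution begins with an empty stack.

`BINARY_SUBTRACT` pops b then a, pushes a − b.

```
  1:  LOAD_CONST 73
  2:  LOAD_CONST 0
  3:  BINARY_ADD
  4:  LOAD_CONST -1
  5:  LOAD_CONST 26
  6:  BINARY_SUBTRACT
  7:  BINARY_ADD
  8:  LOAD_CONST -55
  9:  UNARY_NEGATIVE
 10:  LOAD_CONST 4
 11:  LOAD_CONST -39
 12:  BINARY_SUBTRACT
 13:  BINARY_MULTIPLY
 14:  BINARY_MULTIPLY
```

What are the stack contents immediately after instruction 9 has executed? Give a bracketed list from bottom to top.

[46, 55]

LOAD_CONST 73    [73]
LOAD_CONST 0     [73, 0]
BINARY_ADD       [73]
LOAD_CONST -1    [73, -1]
LOAD_CONST 26    [73, -1, 26]
BINARY_SUBTRACT  [73, -27]
BINARY_ADD       [46]
LOAD_CONST -55   [46, -55]
UNARY_NEGATIVE   [46, 55]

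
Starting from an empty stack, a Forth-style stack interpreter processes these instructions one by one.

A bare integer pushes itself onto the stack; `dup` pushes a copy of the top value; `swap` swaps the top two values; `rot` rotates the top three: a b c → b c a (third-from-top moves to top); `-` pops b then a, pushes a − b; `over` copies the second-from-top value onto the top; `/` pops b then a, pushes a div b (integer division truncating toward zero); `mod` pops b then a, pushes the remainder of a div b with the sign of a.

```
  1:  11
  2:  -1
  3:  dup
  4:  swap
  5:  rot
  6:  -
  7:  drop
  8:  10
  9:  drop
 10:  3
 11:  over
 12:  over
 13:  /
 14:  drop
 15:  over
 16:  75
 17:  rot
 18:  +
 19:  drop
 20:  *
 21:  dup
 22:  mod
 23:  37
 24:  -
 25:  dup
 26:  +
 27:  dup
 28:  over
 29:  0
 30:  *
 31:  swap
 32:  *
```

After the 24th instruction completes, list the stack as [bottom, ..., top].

[-37]

11   → [11]
-1   → [11, -1]
dup  → [11, -1, -1]
swap → [11, -1, -1]
rot  → [-1, -1, 11]
-    → [-1, -12]
drop → [-1]
10   → [-1, 10]
drop → [-1]
3    → [-1, 3]
over → [-1, 3, -1]
over → [-1, 3, -1, 3]
/    → [-1, 3, 0]
drop → [-1, 3]
over → [-1, 3, -1]
75   → [-1, 3, -1, 75]
rot  → [-1, -1, 75, 3]
+    → [-1, -1, 78]
drop → [-1, -1]
*    → [1]
dup  → [1, 1]
mod  → [0]
37   → [0, 37]
-    → [-37]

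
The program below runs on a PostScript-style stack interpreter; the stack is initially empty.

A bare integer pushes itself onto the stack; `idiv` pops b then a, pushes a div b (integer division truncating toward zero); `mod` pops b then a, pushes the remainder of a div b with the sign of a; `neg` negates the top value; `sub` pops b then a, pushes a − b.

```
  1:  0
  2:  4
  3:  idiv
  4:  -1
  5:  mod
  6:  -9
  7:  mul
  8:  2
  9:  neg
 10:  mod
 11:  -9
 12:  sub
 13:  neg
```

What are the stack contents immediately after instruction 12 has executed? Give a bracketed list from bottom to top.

0     0
4     0 4
idiv  0
-1    0 -1
mod   0
-9    0 -9
mul   0
2     0 2
neg   0 -2
mod   0
-9    0 -9
sub   9

[9]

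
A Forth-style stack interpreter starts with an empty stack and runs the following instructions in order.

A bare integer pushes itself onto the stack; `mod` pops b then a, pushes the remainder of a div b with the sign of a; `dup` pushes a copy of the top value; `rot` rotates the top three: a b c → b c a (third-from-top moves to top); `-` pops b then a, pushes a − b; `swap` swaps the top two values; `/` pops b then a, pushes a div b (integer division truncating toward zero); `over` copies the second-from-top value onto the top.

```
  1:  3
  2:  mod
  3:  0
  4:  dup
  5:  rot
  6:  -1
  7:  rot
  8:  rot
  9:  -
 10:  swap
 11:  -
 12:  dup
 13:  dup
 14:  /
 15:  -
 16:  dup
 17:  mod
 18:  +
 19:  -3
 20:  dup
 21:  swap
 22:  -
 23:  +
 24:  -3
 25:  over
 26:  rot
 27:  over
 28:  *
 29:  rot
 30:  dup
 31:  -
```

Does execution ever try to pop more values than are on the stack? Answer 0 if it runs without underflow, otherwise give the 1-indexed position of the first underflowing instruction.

3 → 3
mod  — needs 2 operands, stack has 1 → underflow

2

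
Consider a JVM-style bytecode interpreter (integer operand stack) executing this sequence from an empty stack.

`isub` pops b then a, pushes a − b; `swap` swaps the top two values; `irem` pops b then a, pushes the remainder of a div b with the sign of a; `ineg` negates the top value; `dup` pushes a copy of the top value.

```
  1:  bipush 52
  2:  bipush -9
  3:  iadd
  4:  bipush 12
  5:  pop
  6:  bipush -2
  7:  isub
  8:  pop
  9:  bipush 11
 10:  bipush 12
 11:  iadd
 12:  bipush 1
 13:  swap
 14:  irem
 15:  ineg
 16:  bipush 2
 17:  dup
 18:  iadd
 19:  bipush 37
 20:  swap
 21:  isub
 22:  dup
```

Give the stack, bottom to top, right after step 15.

bipush 52 -> [52]
bipush -9 -> [52, -9]
iadd      -> [43]
bipush 12 -> [43, 12]
pop       -> [43]
bipush -2 -> [43, -2]
isub      -> [45]
pop       -> []
bipush 11 -> [11]
bipush 12 -> [11, 12]
iadd      -> [23]
bipush 1  -> [23, 1]
swap      -> [1, 23]
irem      -> [1]
ineg      -> [-1]

[-1]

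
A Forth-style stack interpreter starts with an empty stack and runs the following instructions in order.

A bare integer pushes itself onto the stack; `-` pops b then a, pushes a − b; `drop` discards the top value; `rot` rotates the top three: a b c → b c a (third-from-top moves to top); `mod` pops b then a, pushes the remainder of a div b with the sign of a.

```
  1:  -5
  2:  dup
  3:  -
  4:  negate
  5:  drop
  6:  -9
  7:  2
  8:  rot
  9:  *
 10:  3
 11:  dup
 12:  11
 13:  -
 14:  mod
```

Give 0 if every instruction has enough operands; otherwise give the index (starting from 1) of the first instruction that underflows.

8

-5     → -5
dup    → -5 -5
-      → 0
negate → 0
drop   → (empty)
-9     → -9
2      → -9 2
rot  — needs 3 operands, stack has 2 → underflow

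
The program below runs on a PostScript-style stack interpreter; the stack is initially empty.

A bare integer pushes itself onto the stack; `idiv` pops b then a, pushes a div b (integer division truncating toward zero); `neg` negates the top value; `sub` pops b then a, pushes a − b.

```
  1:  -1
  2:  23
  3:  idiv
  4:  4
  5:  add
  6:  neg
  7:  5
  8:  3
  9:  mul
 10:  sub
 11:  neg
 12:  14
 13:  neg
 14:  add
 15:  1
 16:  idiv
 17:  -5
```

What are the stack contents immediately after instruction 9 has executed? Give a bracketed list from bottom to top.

[-4, 15]

-1   -> [-1]
23   -> [-1, 23]
idiv -> [0]
4    -> [0, 4]
add  -> [4]
neg  -> [-4]
5    -> [-4, 5]
3    -> [-4, 5, 3]
mul  -> [-4, 15]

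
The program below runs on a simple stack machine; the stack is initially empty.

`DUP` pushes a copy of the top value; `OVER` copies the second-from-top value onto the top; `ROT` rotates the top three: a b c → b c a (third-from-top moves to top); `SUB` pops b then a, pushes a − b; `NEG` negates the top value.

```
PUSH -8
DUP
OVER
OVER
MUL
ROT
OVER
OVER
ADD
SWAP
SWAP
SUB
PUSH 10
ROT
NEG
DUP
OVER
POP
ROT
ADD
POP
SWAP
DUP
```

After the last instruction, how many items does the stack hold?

PUSH -8 → -8
DUP     → -8 -8
OVER    → -8 -8 -8
OVER    → -8 -8 -8 -8
MUL     → -8 -8 64
ROT     → -8 64 -8
OVER    → -8 64 -8 64
OVER    → -8 64 -8 64 -8
ADD     → -8 64 -8 56
SWAP    → -8 64 56 -8
SWAP    → -8 64 -8 56
SUB     → -8 64 -64
PUSH 10 → -8 64 -64 10
ROT     → -8 -64 10 64
NEG     → -8 -64 10 -64
DUP     → -8 -64 10 -64 -64
OVER    → -8 -64 10 -64 -64 -64
POP     → -8 -64 10 -64 -64
ROT     → -8 -64 -64 -64 10
ADD     → -8 -64 -64 -54
POP     → -8 -64 -64
SWAP    → -8 -64 -64
DUP     → -8 -64 -64 -64

4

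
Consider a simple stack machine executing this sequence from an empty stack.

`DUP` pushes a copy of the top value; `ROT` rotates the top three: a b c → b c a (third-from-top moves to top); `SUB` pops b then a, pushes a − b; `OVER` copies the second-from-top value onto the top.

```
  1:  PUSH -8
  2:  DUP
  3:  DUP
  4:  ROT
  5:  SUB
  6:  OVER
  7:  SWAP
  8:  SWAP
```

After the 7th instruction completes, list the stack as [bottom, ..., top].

[-8, -8, 0]

PUSH -8 : [-8]
DUP     : [-8, -8]
DUP     : [-8, -8, -8]
ROT     : [-8, -8, -8]
SUB     : [-8, 0]
OVER    : [-8, 0, -8]
SWAP    : [-8, -8, 0]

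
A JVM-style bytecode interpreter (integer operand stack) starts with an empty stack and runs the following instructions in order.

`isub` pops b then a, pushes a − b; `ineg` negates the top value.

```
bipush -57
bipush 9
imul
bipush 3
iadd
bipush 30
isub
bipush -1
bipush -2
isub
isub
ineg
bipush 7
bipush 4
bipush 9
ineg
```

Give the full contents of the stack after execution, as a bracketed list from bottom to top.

bipush -57 : -57
bipush 9   : -57 9
imul       : -513
bipush 3   : -513 3
iadd       : -510
bipush 30  : -510 30
isub       : -540
bipush -1  : -540 -1
bipush -2  : -540 -1 -2
isub       : -540 1
isub       : -541
ineg       : 541
bipush 7   : 541 7
bipush 4   : 541 7 4
bipush 9   : 541 7 4 9
ineg       : 541 7 4 -9

[541, 7, 4, -9]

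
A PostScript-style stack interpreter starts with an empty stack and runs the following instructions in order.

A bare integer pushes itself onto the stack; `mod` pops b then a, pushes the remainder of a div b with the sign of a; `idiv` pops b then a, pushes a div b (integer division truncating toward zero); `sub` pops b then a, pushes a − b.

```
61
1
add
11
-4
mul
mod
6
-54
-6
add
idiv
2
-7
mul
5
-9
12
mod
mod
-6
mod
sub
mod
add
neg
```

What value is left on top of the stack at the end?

61   : 61
1    : 61 1
add  : 62
11   : 62 11
-4   : 62 11 -4
mul  : 62 -44
mod  : 18
6    : 18 6
-54  : 18 6 -54
-6   : 18 6 -54 -6
add  : 18 6 -60
idiv : 18 0
2    : 18 0 2
-7   : 18 0 2 -7
mul  : 18 0 -14
5    : 18 0 -14 5
-9   : 18 0 -14 5 -9
12   : 18 0 -14 5 -9 12
mod  : 18 0 -14 5 -9
mod  : 18 0 -14 5
-6   : 18 0 -14 5 -6
mod  : 18 0 -14 5
sub  : 18 0 -19
mod  : 18 0
add  : 18
neg  : -18

-18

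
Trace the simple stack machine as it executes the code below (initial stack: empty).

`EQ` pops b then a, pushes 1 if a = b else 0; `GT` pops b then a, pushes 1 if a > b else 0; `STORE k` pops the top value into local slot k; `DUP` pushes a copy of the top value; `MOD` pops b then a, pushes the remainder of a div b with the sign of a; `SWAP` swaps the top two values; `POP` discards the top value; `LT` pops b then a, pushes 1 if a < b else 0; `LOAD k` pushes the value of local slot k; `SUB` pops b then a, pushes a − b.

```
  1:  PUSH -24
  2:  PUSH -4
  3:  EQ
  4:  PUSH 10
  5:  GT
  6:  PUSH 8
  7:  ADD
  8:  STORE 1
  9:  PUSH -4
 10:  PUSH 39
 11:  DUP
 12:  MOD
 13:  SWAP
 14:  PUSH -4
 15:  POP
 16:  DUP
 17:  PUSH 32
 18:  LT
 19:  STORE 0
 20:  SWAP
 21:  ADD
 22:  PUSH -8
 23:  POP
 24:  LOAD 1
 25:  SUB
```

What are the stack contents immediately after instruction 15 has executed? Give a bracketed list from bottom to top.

[0, -4]

PUSH -24  -24
PUSH -4   -24 -4
EQ        0
PUSH 10   0 10
GT        0
PUSH 8    0 8
ADD       8
STORE 1   (empty)
PUSH -4   -4
PUSH 39   -4 39
DUP       -4 39 39
MOD       -4 0
SWAP      0 -4
PUSH -4   0 -4 -4
POP       0 -4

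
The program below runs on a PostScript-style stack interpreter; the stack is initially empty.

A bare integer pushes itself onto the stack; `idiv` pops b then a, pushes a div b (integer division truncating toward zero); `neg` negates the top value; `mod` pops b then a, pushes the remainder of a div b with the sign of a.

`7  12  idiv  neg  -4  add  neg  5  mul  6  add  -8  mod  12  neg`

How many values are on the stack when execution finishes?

2

7     [7]
12    [7, 12]
idiv  [0]
neg   [0]
-4    [0, -4]
add   [-4]
neg   [4]
5     [4, 5]
mul   [20]
6     [20, 6]
add   [26]
-8    [26, -8]
mod   [2]
12    [2, 12]
neg   [2, -12]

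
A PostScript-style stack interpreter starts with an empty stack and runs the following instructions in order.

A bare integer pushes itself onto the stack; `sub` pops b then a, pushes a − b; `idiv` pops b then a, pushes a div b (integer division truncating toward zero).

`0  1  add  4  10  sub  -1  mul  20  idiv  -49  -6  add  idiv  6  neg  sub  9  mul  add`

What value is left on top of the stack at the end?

0    : [0]
1    : [0, 1]
add  : [1]
4    : [1, 4]
10   : [1, 4, 10]
sub  : [1, -6]
-1   : [1, -6, -1]
mul  : [1, 6]
20   : [1, 6, 20]
idiv : [1, 0]
-49  : [1, 0, -49]
-6   : [1, 0, -49, -6]
add  : [1, 0, -55]
idiv : [1, 0]
6    : [1, 0, 6]
neg  : [1, 0, -6]
sub  : [1, 6]
9    : [1, 6, 9]
mul  : [1, 54]
add  : [55]

55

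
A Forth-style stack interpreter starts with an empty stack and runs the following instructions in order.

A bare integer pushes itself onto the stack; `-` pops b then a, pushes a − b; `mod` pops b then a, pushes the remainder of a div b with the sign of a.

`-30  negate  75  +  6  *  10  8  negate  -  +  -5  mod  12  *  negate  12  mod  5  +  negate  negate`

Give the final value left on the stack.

-30    → [-30]
negate → [30]
75     → [30, 75]
+      → [105]
6      → [105, 6]
*      → [630]
10     → [630, 10]
8      → [630, 10, 8]
negate → [630, 10, -8]
-      → [630, 18]
+      → [648]
-5     → [648, -5]
mod    → [3]
12     → [3, 12]
*      → [36]
negate → [-36]
12     → [-36, 12]
mod    → [0]
5      → [0, 5]
+      → [5]
negate → [-5]
negate → [5]

5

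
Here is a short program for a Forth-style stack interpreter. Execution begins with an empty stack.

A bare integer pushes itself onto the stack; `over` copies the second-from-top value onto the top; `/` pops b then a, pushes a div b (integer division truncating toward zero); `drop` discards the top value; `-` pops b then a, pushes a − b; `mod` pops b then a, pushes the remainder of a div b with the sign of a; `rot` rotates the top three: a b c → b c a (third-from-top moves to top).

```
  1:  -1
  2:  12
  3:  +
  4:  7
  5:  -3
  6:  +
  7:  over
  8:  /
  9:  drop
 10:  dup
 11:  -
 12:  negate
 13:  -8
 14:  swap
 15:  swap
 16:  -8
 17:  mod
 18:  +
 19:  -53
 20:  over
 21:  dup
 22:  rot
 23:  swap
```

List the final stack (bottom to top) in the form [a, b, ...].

-1      [-1]
12      [-1, 12]
+       [11]
7       [11, 7]
-3      [11, 7, -3]
+       [11, 4]
over    [11, 4, 11]
/       [11, 0]
drop    [11]
dup     [11, 11]
-       [0]
negate  [0]
-8      [0, -8]
swap    [-8, 0]
swap    [0, -8]
-8      [0, -8, -8]
mod     [0, 0]
+       [0]
-53     [0, -53]
over    [0, -53, 0]
dup     [0, -53, 0, 0]
rot     [0, 0, 0, -53]
swap    [0, 0, -53, 0]

[0, 0, -53, 0]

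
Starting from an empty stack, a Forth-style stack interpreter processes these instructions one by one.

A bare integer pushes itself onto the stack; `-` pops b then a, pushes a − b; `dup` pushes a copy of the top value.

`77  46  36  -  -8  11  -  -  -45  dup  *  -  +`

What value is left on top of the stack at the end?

-1919

77  → 77
46  → 77 46
36  → 77 46 36
-   → 77 10
-8  → 77 10 -8
11  → 77 10 -8 11
-   → 77 10 -19
-   → 77 29
-45 → 77 29 -45
dup → 77 29 -45 -45
*   → 77 29 2025
-   → 77 -1996
+   → -1919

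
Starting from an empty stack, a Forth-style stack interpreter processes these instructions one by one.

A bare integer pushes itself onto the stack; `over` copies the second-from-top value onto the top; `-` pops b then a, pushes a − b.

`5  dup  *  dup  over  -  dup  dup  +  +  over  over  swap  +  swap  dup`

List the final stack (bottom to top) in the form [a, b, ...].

5    → 5
dup  → 5 5
*    → 25
dup  → 25 25
over → 25 25 25
-    → 25 0
dup  → 25 0 0
dup  → 25 0 0 0
+    → 25 0 0
+    → 25 0
over → 25 0 25
over → 25 0 25 0
swap → 25 0 0 25
+    → 25 0 25
swap → 25 25 0
dup  → 25 25 0 0

[25, 25, 0, 0]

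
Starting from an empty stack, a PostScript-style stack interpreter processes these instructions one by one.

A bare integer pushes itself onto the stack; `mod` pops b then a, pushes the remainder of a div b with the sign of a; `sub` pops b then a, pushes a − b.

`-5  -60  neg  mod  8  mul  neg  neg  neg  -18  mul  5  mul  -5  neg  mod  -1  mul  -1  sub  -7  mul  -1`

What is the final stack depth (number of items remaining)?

-5  → [-5]
-60 → [-5, -60]
neg → [-5, 60]
mod → [-5]
8   → [-5, 8]
mul → [-40]
neg → [40]
neg → [-40]
neg → [40]
-18 → [40, -18]
mul → [-720]
5   → [-720, 5]
mul → [-3600]
-5  → [-3600, -5]
neg → [-3600, 5]
mod → [0]
-1  → [0, -1]
mul → [0]
-1  → [0, -1]
sub → [1]
-7  → [1, -7]
mul → [-7]
-1  → [-7, -1]

2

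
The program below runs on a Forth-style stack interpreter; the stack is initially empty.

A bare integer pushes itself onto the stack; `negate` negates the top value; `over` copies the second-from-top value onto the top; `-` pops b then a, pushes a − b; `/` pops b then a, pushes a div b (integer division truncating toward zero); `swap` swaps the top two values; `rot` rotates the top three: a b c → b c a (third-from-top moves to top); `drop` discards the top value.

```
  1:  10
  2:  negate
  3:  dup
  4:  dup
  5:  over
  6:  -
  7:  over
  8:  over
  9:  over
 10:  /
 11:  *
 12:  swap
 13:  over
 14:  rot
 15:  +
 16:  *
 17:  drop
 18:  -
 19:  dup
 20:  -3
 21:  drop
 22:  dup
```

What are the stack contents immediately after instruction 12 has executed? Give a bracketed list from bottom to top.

[-10, -10, 0, 0]

10     : 10
negate : -10
dup    : -10 -10
dup    : -10 -10 -10
over   : -10 -10 -10 -10
-      : -10 -10 0
over   : -10 -10 0 -10
over   : -10 -10 0 -10 0
over   : -10 -10 0 -10 0 -10
/      : -10 -10 0 -10 0
*      : -10 -10 0 0
swap   : -10 -10 0 0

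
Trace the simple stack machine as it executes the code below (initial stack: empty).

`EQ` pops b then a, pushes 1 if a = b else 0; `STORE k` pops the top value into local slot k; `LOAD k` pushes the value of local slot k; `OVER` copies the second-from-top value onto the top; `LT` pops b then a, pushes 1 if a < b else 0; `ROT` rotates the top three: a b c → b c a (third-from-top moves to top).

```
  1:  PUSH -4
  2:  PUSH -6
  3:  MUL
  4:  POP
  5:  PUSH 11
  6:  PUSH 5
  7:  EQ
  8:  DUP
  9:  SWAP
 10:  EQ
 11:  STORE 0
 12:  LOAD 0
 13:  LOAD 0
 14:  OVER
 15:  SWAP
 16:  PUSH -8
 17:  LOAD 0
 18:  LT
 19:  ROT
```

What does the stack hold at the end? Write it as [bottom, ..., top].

[1, 1, 1, 1]

PUSH -4 : [-4]
PUSH -6 : [-4, -6]
MUL     : [24]
POP     : []
PUSH 11 : [11]
PUSH 5  : [11, 5]
EQ      : [0]
DUP     : [0, 0]
SWAP    : [0, 0]
EQ      : [1]
STORE 0 : []
LOAD 0  : [1]
LOAD 0  : [1, 1]
OVER    : [1, 1, 1]
SWAP    : [1, 1, 1]
PUSH -8 : [1, 1, 1, -8]
LOAD 0  : [1, 1, 1, -8, 1]
LT      : [1, 1, 1, 1]
ROT     : [1, 1, 1, 1]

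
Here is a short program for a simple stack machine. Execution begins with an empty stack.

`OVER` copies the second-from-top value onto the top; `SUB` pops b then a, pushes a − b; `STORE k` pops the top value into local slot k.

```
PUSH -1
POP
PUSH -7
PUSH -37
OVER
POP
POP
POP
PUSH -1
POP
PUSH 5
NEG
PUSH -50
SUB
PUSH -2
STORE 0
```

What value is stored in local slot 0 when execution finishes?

-2

PUSH -1  → [-1]
POP      → []
PUSH -7  → [-7]
PUSH -37 → [-7, -37]
OVER     → [-7, -37, -7]
POP      → [-7, -37]
POP      → [-7]
POP      → []
PUSH -1  → [-1]
POP      → []
PUSH 5   → [5]
NEG      → [-5]
PUSH -50 → [-5, -50]
SUB      → [45]
PUSH -2  → [45, -2]
STORE 0  → [45]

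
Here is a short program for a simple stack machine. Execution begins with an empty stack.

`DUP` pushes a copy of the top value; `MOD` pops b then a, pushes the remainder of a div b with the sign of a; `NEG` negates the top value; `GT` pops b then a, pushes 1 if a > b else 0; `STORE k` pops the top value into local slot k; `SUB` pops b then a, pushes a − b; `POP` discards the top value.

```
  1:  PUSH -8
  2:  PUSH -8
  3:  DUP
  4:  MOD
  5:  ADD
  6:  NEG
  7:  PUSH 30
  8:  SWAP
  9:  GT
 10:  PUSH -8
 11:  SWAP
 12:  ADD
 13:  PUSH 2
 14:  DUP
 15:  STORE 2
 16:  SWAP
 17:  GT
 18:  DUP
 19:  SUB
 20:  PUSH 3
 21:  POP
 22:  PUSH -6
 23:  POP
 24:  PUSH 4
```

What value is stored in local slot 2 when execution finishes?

PUSH -8  -8
PUSH -8  -8 -8
DUP      -8 -8 -8
MOD      -8 0
ADD      -8
NEG      8
PUSH 30  8 30
SWAP     30 8
GT       1
PUSH -8  1 -8
SWAP     -8 1
ADD      -7
PUSH 2   -7 2
DUP      -7 2 2
STORE 2  -7 2
SWAP     2 -7
GT       1
DUP      1 1
SUB      0
PUSH 3   0 3
POP      0
PUSH -6  0 -6
POP      0
PUSH 4   0 4

2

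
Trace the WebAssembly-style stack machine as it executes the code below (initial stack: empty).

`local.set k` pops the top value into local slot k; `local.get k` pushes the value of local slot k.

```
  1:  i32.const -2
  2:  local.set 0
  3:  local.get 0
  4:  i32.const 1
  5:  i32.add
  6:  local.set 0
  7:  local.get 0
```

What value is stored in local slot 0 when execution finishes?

-1

i32.const -2 -> -2
local.set 0  -> (empty)
local.get 0  -> -2
i32.const 1  -> -2 1
i32.add      -> -1
local.set 0  -> (empty)
local.get 0  -> -1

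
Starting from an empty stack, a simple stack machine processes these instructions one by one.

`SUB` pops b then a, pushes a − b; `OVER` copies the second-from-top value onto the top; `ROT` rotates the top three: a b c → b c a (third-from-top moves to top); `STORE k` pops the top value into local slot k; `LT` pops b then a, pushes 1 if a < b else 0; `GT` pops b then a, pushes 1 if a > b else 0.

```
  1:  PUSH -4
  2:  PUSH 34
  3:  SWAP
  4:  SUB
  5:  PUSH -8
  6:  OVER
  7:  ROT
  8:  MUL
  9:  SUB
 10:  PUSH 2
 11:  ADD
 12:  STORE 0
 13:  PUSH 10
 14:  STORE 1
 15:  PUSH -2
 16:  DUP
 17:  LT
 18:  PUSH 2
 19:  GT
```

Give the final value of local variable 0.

PUSH -4 : [-4]
PUSH 34 : [-4, 34]
SWAP    : [34, -4]
SUB     : [38]
PUSH -8 : [38, -8]
OVER    : [38, -8, 38]
ROT     : [-8, 38, 38]
MUL     : [-8, 1444]
SUB     : [-1452]
PUSH 2  : [-1452, 2]
ADD     : [-1450]
STORE 0 : []
PUSH 10 : [10]
STORE 1 : []
PUSH -2 : [-2]
DUP     : [-2, -2]
LT      : [0]
PUSH 2  : [0, 2]
GT      : [0]

-1450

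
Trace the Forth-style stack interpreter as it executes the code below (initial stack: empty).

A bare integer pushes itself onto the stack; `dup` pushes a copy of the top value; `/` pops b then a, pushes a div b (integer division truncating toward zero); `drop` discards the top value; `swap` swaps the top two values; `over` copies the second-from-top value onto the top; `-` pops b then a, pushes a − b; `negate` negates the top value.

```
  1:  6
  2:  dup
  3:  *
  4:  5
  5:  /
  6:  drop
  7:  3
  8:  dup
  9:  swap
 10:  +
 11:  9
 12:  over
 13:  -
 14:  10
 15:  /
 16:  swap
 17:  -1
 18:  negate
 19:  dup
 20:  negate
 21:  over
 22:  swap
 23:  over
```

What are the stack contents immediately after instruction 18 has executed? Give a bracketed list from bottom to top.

6       6
dup     6 6
*       36
5       36 5
/       7
drop    (empty)
3       3
dup     3 3
swap    3 3
+       6
9       6 9
over    6 9 6
-       6 3
10      6 3 10
/       6 0
swap    0 6
-1      0 6 -1
negate  0 6 1

[0, 6, 1]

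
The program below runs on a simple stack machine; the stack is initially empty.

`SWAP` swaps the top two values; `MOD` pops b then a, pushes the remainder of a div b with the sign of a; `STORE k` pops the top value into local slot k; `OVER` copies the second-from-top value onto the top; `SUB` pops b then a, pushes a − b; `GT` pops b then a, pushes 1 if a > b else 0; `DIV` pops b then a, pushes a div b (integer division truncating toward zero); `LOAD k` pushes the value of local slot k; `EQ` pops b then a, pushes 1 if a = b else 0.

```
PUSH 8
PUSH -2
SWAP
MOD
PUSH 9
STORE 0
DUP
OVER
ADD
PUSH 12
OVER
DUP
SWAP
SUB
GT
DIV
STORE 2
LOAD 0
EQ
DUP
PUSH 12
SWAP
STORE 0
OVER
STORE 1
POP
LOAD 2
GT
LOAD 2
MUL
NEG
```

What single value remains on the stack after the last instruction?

PUSH 8   8
PUSH -2  8 -2
SWAP     -2 8
MOD      -2
PUSH 9   -2 9
STORE 0  -2
DUP      -2 -2
OVER     -2 -2 -2
ADD      -2 -4
PUSH 12  -2 -4 12
OVER     -2 -4 12 -4
DUP      -2 -4 12 -4 -4
SWAP     -2 -4 12 -4 -4
SUB      -2 -4 12 0
GT       -2 -4 1
DIV      -2 -4
STORE 2  -2
LOAD 0   -2 9
EQ       0
DUP      0 0
PUSH 12  0 0 12
SWAP     0 12 0
STORE 0  0 12
OVER     0 12 0
STORE 1  0 12
POP      0
LOAD 2   0 -4
GT       1
LOAD 2   1 -4
MUL      -4
NEG      4

4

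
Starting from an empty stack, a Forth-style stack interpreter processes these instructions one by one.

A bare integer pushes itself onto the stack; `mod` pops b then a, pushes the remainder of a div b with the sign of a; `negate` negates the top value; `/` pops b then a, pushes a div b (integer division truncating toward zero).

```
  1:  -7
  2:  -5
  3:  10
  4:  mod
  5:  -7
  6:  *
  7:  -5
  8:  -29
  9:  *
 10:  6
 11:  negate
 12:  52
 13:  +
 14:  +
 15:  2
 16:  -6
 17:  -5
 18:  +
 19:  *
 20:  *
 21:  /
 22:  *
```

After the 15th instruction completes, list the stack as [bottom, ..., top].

[-7, 35, 191, 2]

-7      -7
-5      -7 -5
10      -7 -5 10
mod     -7 -5
-7      -7 -5 -7
*       -7 35
-5      -7 35 -5
-29     -7 35 -5 -29
*       -7 35 145
6       -7 35 145 6
negate  -7 35 145 -6
52      -7 35 145 -6 52
+       -7 35 145 46
+       -7 35 191
2       -7 35 191 2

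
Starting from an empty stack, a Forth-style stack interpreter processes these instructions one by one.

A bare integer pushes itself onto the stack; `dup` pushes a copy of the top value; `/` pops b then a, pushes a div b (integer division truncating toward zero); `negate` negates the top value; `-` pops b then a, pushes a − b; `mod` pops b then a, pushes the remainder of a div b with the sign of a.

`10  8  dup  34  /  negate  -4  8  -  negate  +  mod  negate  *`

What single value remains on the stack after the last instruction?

-80

10      10
8       10 8
dup     10 8 8
34      10 8 8 34
/       10 8 0
negate  10 8 0
-4      10 8 0 -4
8       10 8 0 -4 8
-       10 8 0 -12
negate  10 8 0 12
+       10 8 12
mod     10 8
negate  10 -8
*       -80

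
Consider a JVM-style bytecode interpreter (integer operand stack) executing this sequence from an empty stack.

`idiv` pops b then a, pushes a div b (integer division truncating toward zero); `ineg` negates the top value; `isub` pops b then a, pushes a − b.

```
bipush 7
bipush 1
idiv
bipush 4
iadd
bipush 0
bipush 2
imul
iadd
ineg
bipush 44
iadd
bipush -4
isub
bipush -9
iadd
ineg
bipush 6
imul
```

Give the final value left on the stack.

-168

bipush 7  → [7]
bipush 1  → [7, 1]
idiv      → [7]
bipush 4  → [7, 4]
iadd      → [11]
bipush 0  → [11, 0]
bipush 2  → [11, 0, 2]
imul      → [11, 0]
iadd      → [11]
ineg      → [-11]
bipush 44 → [-11, 44]
iadd      → [33]
bipush -4 → [33, -4]
isub      → [37]
bipush -9 → [37, -9]
iadd      → [28]
ineg      → [-28]
bipush 6  → [-28, 6]
imul      → [-168]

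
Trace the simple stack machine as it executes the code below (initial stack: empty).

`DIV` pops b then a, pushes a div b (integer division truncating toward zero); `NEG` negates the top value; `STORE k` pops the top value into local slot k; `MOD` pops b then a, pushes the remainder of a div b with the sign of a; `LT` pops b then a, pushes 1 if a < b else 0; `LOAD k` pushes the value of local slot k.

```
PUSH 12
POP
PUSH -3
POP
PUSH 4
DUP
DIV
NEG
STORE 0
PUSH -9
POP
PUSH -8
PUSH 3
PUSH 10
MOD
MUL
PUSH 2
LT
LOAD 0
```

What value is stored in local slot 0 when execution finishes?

-1

PUSH 12 -> [12]
POP     -> []
PUSH -3 -> [-3]
POP     -> []
PUSH 4  -> [4]
DUP     -> [4, 4]
DIV     -> [1]
NEG     -> [-1]
STORE 0 -> []
PUSH -9 -> [-9]
POP     -> []
PUSH -8 -> [-8]
PUSH 3  -> [-8, 3]
PUSH 10 -> [-8, 3, 10]
MOD     -> [-8, 3]
MUL     -> [-24]
PUSH 2  -> [-24, 2]
LT      -> [1]
LOAD 0  -> [1, -1]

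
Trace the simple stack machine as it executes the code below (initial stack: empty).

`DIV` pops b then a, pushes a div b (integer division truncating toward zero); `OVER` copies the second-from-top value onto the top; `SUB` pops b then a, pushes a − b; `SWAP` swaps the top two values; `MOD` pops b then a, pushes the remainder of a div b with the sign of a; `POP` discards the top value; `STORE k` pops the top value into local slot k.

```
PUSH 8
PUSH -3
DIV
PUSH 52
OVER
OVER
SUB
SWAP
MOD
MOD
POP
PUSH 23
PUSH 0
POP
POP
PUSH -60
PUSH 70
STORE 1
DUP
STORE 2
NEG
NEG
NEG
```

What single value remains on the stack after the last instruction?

60

PUSH 8   : 8
PUSH -3  : 8 -3
DIV      : -2
PUSH 52  : -2 52
OVER     : -2 52 -2
OVER     : -2 52 -2 52
SUB      : -2 52 -54
SWAP     : -2 -54 52
MOD      : -2 -2
MOD      : 0
POP      : (empty)
PUSH 23  : 23
PUSH 0   : 23 0
POP      : 23
POP      : (empty)
PUSH -60 : -60
PUSH 70  : -60 70
STORE 1  : -60
DUP      : -60 -60
STORE 2  : -60
NEG      : 60
NEG      : -60
NEG      : 60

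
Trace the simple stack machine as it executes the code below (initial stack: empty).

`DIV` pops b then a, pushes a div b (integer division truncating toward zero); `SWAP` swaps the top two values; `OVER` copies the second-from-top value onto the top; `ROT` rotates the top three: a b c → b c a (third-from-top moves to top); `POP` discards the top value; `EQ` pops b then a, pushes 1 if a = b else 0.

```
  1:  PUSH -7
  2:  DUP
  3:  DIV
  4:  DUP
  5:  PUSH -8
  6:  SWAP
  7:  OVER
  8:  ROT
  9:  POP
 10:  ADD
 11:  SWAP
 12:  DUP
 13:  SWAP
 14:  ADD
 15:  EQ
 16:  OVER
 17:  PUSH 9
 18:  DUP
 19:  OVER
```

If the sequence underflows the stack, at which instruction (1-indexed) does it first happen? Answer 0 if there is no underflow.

PUSH -7 → [-7]
DUP     → [-7, -7]
DIV     → [1]
DUP     → [1, 1]
PUSH -8 → [1, 1, -8]
SWAP    → [1, -8, 1]
OVER    → [1, -8, 1, -8]
ROT     → [1, 1, -8, -8]
POP     → [1, 1, -8]
ADD     → [1, -7]
SWAP    → [-7, 1]
DUP     → [-7, 1, 1]
SWAP    → [-7, 1, 1]
ADD     → [-7, 2]
EQ      → [0]
OVER  — needs 2 operands, stack has 1 → underflow

16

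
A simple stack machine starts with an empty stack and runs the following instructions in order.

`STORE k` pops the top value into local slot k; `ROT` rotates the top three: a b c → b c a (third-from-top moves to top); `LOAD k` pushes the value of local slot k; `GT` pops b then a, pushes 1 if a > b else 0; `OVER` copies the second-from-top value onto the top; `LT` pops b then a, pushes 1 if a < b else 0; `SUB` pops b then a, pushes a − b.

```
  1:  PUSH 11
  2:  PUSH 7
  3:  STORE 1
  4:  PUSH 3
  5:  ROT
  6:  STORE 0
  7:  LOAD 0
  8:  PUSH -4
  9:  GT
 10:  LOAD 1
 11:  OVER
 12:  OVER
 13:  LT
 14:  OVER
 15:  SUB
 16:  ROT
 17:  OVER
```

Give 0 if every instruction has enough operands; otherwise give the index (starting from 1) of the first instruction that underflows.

5

PUSH 11 -> 11
PUSH 7  -> 11 7
STORE 1 -> 11
PUSH 3  -> 11 3
ROT  — needs 3 operands, stack has 2 → underflow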